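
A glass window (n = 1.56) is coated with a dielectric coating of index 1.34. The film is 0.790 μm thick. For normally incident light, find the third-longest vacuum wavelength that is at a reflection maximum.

Top surface (1.0 → 1.34): reflection off a higher-index medium gives a half-wave phase shift.
Ray reflecting at the bottom interface goes from n = 1.34 toward n = 1.56: a half-wave phase shift.
Zero or two π shifts → no net half-wave offset.
So the condition for constructive reflection is 2 n t = m λ.
λ = 2 n t / m. The third-longest wavelength is m = 3: λ = 2 × 1.34 × 790 / 3.00 = 706 nm.

706 nm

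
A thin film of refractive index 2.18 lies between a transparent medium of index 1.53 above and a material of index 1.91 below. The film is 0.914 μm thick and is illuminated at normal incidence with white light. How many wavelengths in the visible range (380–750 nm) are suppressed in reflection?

At the upper boundary (n = 1.53 to n = 2.18) the reflected ray undergoes a half-wave phase shift.
Ray reflecting at the bottom interface goes from n = 2.18 toward n = 1.91: no phase shift.
Net: one phase inversion between the two reflected rays.
With one net inversion, destructive interference in reflection requires 2 n t = m λ.
λ = 2 n t / m = 3985 / m nm.
m=5: 797 nm (IR); m=6: 664 nm (visible); m=7: 569 nm (visible); m=8: 498 nm (visible); m=9: 443 nm (visible); m=10: 399 nm (visible); m=11: 362 nm (UV).

5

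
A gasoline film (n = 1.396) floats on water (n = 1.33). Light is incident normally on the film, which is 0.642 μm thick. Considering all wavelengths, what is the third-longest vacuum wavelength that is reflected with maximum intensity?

717 nm

At the upper boundary (n = 1.0 to n = 1.396) the reflected ray undergoes a half-wave phase shift.
At the lower boundary (n = 1.396 to n = 1.33) the reflected ray undergoes no phase shift.
The two reflections differ by half a wavelength.
With one net inversion, constructive interference in reflection requires 2 n t = (m + ½) λ.
λ = 2 n t / (m + ½). The third-longest wavelength is m = 2: λ = 2 × 1.396 × 642 / 2.50 = 717 nm.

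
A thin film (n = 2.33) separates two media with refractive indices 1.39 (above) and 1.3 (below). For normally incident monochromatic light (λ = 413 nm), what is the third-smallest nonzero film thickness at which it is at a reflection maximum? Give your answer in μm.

0.222 μm

At the upper boundary (n = 1.39 to n = 2.33) the reflected ray undergoes a half-wave phase shift.
Bottom surface (2.33 → 1.3): reflection off a lower-index medium gives no phase shift.
Net: one phase inversion between the two reflected rays.
With one net inversion, constructive interference in reflection requires 2 n t = (m + ½) λ.
The third-smallest nonzero thickness corresponds to m = 2: t = (m + ½) λ / (2 n) = 2.50 × 413 / (2 × 2.33) = 222 nm.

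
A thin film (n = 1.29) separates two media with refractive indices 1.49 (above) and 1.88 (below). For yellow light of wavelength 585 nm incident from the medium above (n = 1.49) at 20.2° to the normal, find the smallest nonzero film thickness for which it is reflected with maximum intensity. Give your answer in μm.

0.124 μm

Ray reflecting at the top interface goes from n = 1.49 toward n = 1.29: no phase shift.
Ray reflecting at the bottom interface goes from n = 1.29 toward n = 1.88: a half-wave phase shift.
The two reflections differ by half a wavelength.
With one net inversion, constructive interference in reflection requires 2 n t cos θ_r = (m + ½) λ.
Snell's law: 1.49 sin 20.2° = 1.29 sin θ_r → sin θ_r = 0.399, cos θ_r = 0.917.
Minimum at m = 0: t = λ / (4 n cos θ_r) = 585 / (4 × 1.29 × 0.917) = 124 nm.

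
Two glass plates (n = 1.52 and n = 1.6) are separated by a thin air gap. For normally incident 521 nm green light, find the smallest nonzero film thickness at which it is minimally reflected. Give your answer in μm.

0.261 μm

Top surface (1.52 → 1.0): reflection off a lower-index medium gives no phase shift.
Ray reflecting at the bottom interface goes from n = 1.0 toward n = 1.6: a half-wave phase shift.
Net: one phase inversion between the two reflected rays.
So the condition for destructive reflection is 2 n t = m λ.
Minimum nonzero at m = 1: t = λ / (2 n) = 521 / (2 × 1.0) = 261 nm.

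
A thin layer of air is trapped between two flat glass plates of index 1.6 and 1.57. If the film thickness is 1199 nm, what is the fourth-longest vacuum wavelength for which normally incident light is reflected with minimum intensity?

Ray reflecting at the top interface goes from n = 1.6 toward n = 1.0: no phase shift.
Bottom surface (1.0 → 1.57): reflection off a higher-index medium gives a half-wave phase shift.
Net: one phase inversion between the two reflected rays.
For weak reflection here: 2 n t = m λ.
λ = 2 n t / m. The fourth-longest wavelength is m = 4: λ = 2 × 1.0 × 1199 / 4.00 = 600 nm.

600 nm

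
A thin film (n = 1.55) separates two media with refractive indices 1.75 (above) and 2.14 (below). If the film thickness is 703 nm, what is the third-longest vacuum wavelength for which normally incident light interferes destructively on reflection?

726 nm

Ray reflecting at the top interface goes from n = 1.75 toward n = 1.55: no phase shift.
At the lower boundary (n = 1.55 to n = 2.14) the reflected ray undergoes a half-wave phase shift.
Net: one phase inversion between the two reflected rays.
So the condition for destructive reflection is 2 n t = m λ.
λ = 2 n t / m. The third-longest wavelength is m = 3: λ = 2 × 1.55 × 703 / 3.00 = 726 nm.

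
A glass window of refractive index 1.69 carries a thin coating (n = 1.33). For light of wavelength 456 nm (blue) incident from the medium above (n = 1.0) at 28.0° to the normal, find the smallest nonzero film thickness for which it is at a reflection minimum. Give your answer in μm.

Top surface (1.0 → 1.33): reflection off a higher-index medium gives a half-wave phase shift.
At the lower boundary (n = 1.33 to n = 1.69) the reflected ray undergoes a half-wave phase shift.
Zero or two π shifts → no net half-wave offset.
For weak reflection here: 2 n t cos θ_r = (m + ½) λ.
Snell's law: 1.0 sin 28.0° = 1.33 sin θ_r → sin θ_r = 0.353, cos θ_r = 0.936.
Minimum at m = 0: t = λ / (4 n cos θ_r) = 456 / (4 × 1.33 × 0.936) = 91.6 nm.

0.0916 μm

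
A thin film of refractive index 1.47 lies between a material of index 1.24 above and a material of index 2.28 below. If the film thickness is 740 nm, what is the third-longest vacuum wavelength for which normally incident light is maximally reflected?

At the upper boundary (n = 1.24 to n = 1.47) the reflected ray undergoes a half-wave phase shift.
At the lower boundary (n = 1.47 to n = 2.28) the reflected ray undergoes a half-wave phase shift.
Zero or two π shifts → no net half-wave offset.
With no net inversion, constructive interference in reflection requires 2 n t = m λ.
λ = 2 n t / m. The third-longest wavelength is m = 3: λ = 2 × 1.47 × 740 / 3.00 = 725 nm.

725 nm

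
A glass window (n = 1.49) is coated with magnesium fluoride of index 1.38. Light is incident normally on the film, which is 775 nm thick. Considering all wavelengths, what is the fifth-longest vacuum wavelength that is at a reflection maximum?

At the upper boundary (n = 1.0 to n = 1.38) the reflected ray undergoes a half-wave phase shift.
At the lower boundary (n = 1.38 to n = 1.49) the reflected ray undergoes a half-wave phase shift.
Net: no relative phase inversion (both shifts match).
For maximum reflection here: 2 n t = m λ.
λ = 2 n t / m. The fifth-longest wavelength is m = 5: λ = 2 × 1.38 × 775 / 5.00 = 428 nm.

428 nm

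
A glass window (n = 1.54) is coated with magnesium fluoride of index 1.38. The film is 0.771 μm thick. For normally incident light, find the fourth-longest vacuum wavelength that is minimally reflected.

At the upper boundary (n = 1.0 to n = 1.38) the reflected ray undergoes a half-wave phase shift.
At the lower boundary (n = 1.38 to n = 1.54) the reflected ray undergoes a half-wave phase shift.
The two reflections carry the same phase change, so no net offset.
With no net inversion, destructive interference in reflection requires 2 n t = (m + ½) λ.
λ = 2 n t / (m + ½). The fourth-longest wavelength is m = 3: λ = 2 × 1.38 × 771 / 3.50 = 608 nm.

608 nm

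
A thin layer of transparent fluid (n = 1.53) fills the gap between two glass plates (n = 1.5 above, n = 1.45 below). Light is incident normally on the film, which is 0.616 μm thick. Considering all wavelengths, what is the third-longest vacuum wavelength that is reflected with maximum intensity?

Top surface (1.5 → 1.53): reflection off a higher-index medium gives a half-wave phase shift.
Ray reflecting at the bottom interface goes from n = 1.53 toward n = 1.45: no phase shift.
The two reflections differ by half a wavelength.
For maximum reflection here: 2 n t = (m + ½) λ.
λ = 2 n t / (m + ½). The third-longest wavelength is m = 2: λ = 2 × 1.53 × 616 / 2.50 = 754 nm.

754 nm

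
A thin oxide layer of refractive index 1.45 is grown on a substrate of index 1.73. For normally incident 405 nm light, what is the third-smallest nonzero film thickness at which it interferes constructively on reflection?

Ray reflecting at the top interface goes from n = 1.0 toward n = 1.45: a half-wave phase shift.
At the lower boundary (n = 1.45 to n = 1.73) the reflected ray undergoes a half-wave phase shift.
The two reflections carry the same phase change, so no net offset.
With no net inversion, constructive interference in reflection requires 2 n t = m λ.
The third-smallest nonzero thickness corresponds to m = 3: t = m λ / (2 n) = 3.00 × 405 / (2 × 1.45) = 419 nm.

419 nm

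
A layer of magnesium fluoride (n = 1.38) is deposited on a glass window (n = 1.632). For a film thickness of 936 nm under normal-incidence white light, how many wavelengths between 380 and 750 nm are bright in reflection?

3

Ray reflecting at the top interface goes from n = 1.0 toward n = 1.38: a half-wave phase shift.
Bottom surface (1.38 → 1.632): reflection off a higher-index medium gives a half-wave phase shift.
Zero or two π shifts → no net half-wave offset.
For maximum reflection here: 2 n t = m λ.
λ = 2 n t / m = 2583 / m nm.
m=3: 861 nm (IR); m=4: 646 nm (visible); m=5: 517 nm (visible); m=6: 431 nm (visible); m=7: 369 nm (UV).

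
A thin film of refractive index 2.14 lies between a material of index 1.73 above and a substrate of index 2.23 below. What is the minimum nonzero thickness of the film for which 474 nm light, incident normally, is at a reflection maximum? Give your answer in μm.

0.111 μm

At the upper boundary (n = 1.73 to n = 2.14) the reflected ray undergoes a half-wave phase shift.
Ray reflecting at the bottom interface goes from n = 2.14 toward n = 2.23: a half-wave phase shift.
Net: no relative phase inversion (both shifts match).
With no net inversion, constructive interference in reflection requires 2 n t = m λ.
Minimum nonzero at m = 1: t = λ / (2 n) = 474 / (2 × 2.14) = 111 nm.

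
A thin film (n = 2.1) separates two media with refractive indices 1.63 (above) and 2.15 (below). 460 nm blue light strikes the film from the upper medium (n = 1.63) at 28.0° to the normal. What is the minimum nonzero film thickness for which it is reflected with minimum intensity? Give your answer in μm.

0.0588 μm

Ray reflecting at the top interface goes from n = 1.63 toward n = 2.1: a half-wave phase shift.
Ray reflecting at the bottom interface goes from n = 2.1 toward n = 2.15: a half-wave phase shift.
Net: no relative phase inversion (both shifts match).
So the condition for destructive reflection is 2 n t cos θ_r = (m + ½) λ.
Snell's law: 1.63 sin 28.0° = 2.1 sin θ_r → sin θ_r = 0.364, cos θ_r = 0.931.
Minimum at m = 0: t = λ / (4 n cos θ_r) = 460 / (4 × 2.1 × 0.931) = 58.8 nm.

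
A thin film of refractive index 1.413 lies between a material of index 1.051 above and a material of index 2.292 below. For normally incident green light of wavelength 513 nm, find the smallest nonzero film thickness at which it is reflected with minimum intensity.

Top surface (1.051 → 1.413): reflection off a higher-index medium gives a half-wave phase shift.
Bottom surface (1.413 → 2.292): reflection off a higher-index medium gives a half-wave phase shift.
Zero or two π shifts → no net half-wave offset.
So the condition for destructive reflection is 2 n t = (m + ½) λ.
Minimum at m = 0: t = λ / (4 n) = 513 / (4 × 1.413) = 90.8 nm.

90.8 nm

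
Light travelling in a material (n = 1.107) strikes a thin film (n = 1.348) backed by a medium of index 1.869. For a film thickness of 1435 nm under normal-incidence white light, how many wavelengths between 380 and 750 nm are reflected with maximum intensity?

Top surface (1.107 → 1.348): reflection off a higher-index medium gives a half-wave phase shift.
Ray reflecting at the bottom interface goes from n = 1.348 toward n = 1.869: a half-wave phase shift.
Zero or two π shifts → no net half-wave offset.
For maximum reflection here: 2 n t = m λ.
λ = 2 n t / m = 3869 / m nm.
m=5: 774 nm (IR); m=6: 645 nm (visible); m=7: 553 nm (visible); m=8: 484 nm (visible); m=9: 430 nm (visible); m=10: 387 nm (visible); m=11: 352 nm (UV).

5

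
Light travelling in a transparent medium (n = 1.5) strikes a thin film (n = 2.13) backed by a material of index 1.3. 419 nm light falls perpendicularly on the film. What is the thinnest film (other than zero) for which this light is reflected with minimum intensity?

Ray reflecting at the top interface goes from n = 1.5 toward n = 2.13: a half-wave phase shift.
Ray reflecting at the bottom interface goes from n = 2.13 toward n = 1.3: no phase shift.
The two reflections differ by half a wavelength.
For minimum reflection here: 2 n t = m λ.
Minimum nonzero at m = 1: t = λ / (2 n) = 419 / (2 × 2.13) = 98.4 nm.

98.4 nm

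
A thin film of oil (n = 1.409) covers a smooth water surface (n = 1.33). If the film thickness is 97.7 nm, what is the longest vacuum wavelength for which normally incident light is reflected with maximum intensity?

At the upper boundary (n = 1.0 to n = 1.409) the reflected ray undergoes a half-wave phase shift.
Bottom surface (1.409 → 1.33): reflection off a lower-index medium gives no phase shift.
The two reflections differ by half a wavelength.
So the condition for constructive reflection is 2 n t = (m + ½) λ.
λ = 2 n t / (m + ½). The longest wavelength is m = 0: λ = 2 × 1.409 × 97.7 / 0.500 = 551 nm.

551 nm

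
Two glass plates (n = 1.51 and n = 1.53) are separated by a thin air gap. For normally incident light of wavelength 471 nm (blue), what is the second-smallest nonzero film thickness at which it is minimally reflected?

471 nm

Ray reflecting at the top interface goes from n = 1.51 toward n = 1.0: no phase shift.
Bottom surface (1.0 → 1.53): reflection off a higher-index medium gives a half-wave phase shift.
Net: one phase inversion between the two reflected rays.
So the condition for destructive reflection is 2 n t = m λ.
The second-smallest nonzero thickness corresponds to m = 2: t = m λ / (2 n) = 2.00 × 471 / (2 × 1.0) = 471 nm.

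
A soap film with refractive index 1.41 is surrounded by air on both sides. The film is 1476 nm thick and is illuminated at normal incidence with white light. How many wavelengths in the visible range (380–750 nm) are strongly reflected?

5

Ray reflecting at the top interface goes from n = 1.0 toward n = 1.41: a half-wave phase shift.
Ray reflecting at the bottom interface goes from n = 1.41 toward n = 1.0: no phase shift.
The two reflections differ by half a wavelength.
So the condition for constructive reflection is 2 n t = (m + ½) λ.
λ = 2 n t / (m + ½) = 4162 / (m + ½) nm.
m=5: 757 nm (IR); m=6: 640 nm (visible); m=7: 555 nm (visible); m=8: 490 nm (visible); m=9: 438 nm (visible); m=10: 396 nm (visible); m=11: 362 nm (UV).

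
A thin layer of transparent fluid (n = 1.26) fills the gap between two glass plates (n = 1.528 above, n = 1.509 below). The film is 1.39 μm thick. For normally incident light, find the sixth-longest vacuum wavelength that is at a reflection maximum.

637 nm

At the upper boundary (n = 1.528 to n = 1.26) the reflected ray undergoes no phase shift.
Ray reflecting at the bottom interface goes from n = 1.26 toward n = 1.509: a half-wave phase shift.
Exactly one π shift → a net half-wave offset.
So the condition for constructive reflection is 2 n t = (m + ½) λ.
λ = 2 n t / (m + ½). The sixth-longest wavelength is m = 5: λ = 2 × 1.26 × 1390 / 5.50 = 637 nm.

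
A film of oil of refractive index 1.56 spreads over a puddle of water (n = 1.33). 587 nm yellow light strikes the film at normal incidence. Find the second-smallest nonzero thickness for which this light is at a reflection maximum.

282 nm

Ray reflecting at the top interface goes from n = 1.0 toward n = 1.56: a half-wave phase shift.
At the lower boundary (n = 1.56 to n = 1.33) the reflected ray undergoes no phase shift.
Exactly one π shift → a net half-wave offset.
With one net inversion, constructive interference in reflection requires 2 n t = (m + ½) λ.
The second-smallest nonzero thickness corresponds to m = 1: t = (m + ½) λ / (2 n) = 1.50 × 587 / (2 × 1.56) = 282 nm.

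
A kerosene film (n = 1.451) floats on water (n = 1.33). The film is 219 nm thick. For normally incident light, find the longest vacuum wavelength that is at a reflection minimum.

636 nm

Ray reflecting at the top interface goes from n = 1.0 toward n = 1.451: a half-wave phase shift.
Bottom surface (1.451 → 1.33): reflection off a lower-index medium gives no phase shift.
Net: one phase inversion between the two reflected rays.
So the condition for destructive reflection is 2 n t = m λ.
λ = 2 n t / m. The longest wavelength is m = 1: λ = 2 × 1.451 × 219 / 1.00 = 636 nm.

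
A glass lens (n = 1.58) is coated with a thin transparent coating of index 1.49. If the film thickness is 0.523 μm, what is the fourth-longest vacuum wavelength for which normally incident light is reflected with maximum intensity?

Ray reflecting at the top interface goes from n = 1.0 toward n = 1.49: a half-wave phase shift.
At the lower boundary (n = 1.49 to n = 1.58) the reflected ray undergoes a half-wave phase shift.
Net: no relative phase inversion (both shifts match).
With no net inversion, constructive interference in reflection requires 2 n t = m λ.
λ = 2 n t / m. The fourth-longest wavelength is m = 4: λ = 2 × 1.49 × 523 / 4.00 = 390 nm.

390 nm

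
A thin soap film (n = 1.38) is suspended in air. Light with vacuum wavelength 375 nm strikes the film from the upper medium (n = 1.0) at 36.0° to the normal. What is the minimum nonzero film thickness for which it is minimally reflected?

150 nm

Ray reflecting at the top interface goes from n = 1.0 toward n = 1.38: a half-wave phase shift.
Bottom surface (1.38 → 1.0): reflection off a lower-index medium gives no phase shift.
The two reflections differ by half a wavelength.
So the condition for destructive reflection is 2 n t cos θ_r = m λ.
Snell's law: 1.0 sin 36.0° = 1.38 sin θ_r → sin θ_r = 0.426, cos θ_r = 0.905.
Minimum nonzero at m = 1: t = λ / (2 n cos θ_r) = 375 / (2 × 1.38 × 0.905) = 150 nm.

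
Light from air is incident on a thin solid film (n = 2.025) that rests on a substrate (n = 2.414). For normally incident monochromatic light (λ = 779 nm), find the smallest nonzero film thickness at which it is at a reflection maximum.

Ray reflecting at the top interface goes from n = 1.0 toward n = 2.025: a half-wave phase shift.
Ray reflecting at the bottom interface goes from n = 2.025 toward n = 2.414: a half-wave phase shift.
The two reflections carry the same phase change, so no net offset.
For bright reflection here: 2 n t = m λ.
Minimum nonzero at m = 1: t = λ / (2 n) = 779 / (2 × 2.025) = 192 nm.

192 nm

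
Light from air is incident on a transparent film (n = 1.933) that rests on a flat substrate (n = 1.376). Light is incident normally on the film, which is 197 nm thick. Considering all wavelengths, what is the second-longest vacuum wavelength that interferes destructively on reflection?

381 nm

Ray reflecting at the top interface goes from n = 1.0 toward n = 1.933: a half-wave phase shift.
At the lower boundary (n = 1.933 to n = 1.376) the reflected ray undergoes no phase shift.
The two reflections differ by half a wavelength.
For minimum reflection here: 2 n t = m λ.
λ = 2 n t / m. The second-longest wavelength is m = 2: λ = 2 × 1.933 × 197 / 2.00 = 381 nm.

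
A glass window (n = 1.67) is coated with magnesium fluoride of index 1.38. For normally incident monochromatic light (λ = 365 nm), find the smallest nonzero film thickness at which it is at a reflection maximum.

132 nm

Top surface (1.0 → 1.38): reflection off a higher-index medium gives a half-wave phase shift.
At the lower boundary (n = 1.38 to n = 1.67) the reflected ray undergoes a half-wave phase shift.
Zero or two π shifts → no net half-wave offset.
For bright reflection here: 2 n t = m λ.
Minimum nonzero at m = 1: t = λ / (2 n) = 365 / (2 × 1.38) = 132 nm.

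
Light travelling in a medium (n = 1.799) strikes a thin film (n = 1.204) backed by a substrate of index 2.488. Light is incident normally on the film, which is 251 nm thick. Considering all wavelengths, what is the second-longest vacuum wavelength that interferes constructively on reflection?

Ray reflecting at the top interface goes from n = 1.799 toward n = 1.204: no phase shift.
Bottom surface (1.204 → 2.488): reflection off a higher-index medium gives a half-wave phase shift.
The two reflections differ by half a wavelength.
For maximum reflection here: 2 n t = (m + ½) λ.
λ = 2 n t / (m + ½). The second-longest wavelength is m = 1: λ = 2 × 1.204 × 251 / 1.50 = 403 nm.

403 nm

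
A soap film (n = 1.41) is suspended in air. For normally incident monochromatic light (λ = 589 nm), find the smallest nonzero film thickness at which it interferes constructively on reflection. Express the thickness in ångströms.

Ray reflecting at the top interface goes from n = 1.0 toward n = 1.41: a half-wave phase shift.
Bottom surface (1.41 → 1.0): reflection off a lower-index medium gives no phase shift.
Exactly one π shift → a net half-wave offset.
For strong reflection here: 2 n t = (m + ½) λ.
Minimum at m = 0: t = λ / (4 n) = 589 / (4 × 1.41) = 104 nm.

1044 Å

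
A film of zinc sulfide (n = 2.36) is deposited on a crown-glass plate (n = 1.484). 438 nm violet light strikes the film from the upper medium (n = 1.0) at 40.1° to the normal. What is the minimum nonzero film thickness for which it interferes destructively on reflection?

Top surface (1.0 → 2.36): reflection off a higher-index medium gives a half-wave phase shift.
Ray reflecting at the bottom interface goes from n = 2.36 toward n = 1.484: no phase shift.
Exactly one π shift → a net half-wave offset.
With one net inversion, destructive interference in reflection requires 2 n t cos θ_r = m λ.
Snell's law: 1.0 sin 40.1° = 2.36 sin θ_r → sin θ_r = 0.273, cos θ_r = 0.962.
Minimum nonzero at m = 1: t = λ / (2 n cos θ_r) = 438 / (2 × 2.36 × 0.962) = 96.5 nm.

96.5 nm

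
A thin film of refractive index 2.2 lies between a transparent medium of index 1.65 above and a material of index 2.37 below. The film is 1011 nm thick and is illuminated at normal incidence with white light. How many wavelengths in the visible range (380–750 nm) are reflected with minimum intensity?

6

At the upper boundary (n = 1.65 to n = 2.2) the reflected ray undergoes a half-wave phase shift.
At the lower boundary (n = 2.2 to n = 2.37) the reflected ray undergoes a half-wave phase shift.
The two reflections carry the same phase change, so no net offset.
So the condition for destructive reflection is 2 n t = (m + ½) λ.
λ = 2 n t / (m + ½) = 4448 / (m + ½) nm.
m=5: 809 nm (IR); m=6: 684 nm (visible); m=7: 593 nm (visible); m=8: 523 nm (visible); m=9: 468 nm (visible); m=10: 424 nm (visible); m=11: 387 nm (visible); m=12: 356 nm (UV).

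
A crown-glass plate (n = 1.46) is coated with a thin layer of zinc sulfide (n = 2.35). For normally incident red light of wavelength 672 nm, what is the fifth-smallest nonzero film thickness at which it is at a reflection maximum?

Top surface (1.0 → 2.35): reflection off a higher-index medium gives a half-wave phase shift.
Ray reflecting at the bottom interface goes from n = 2.35 toward n = 1.46: no phase shift.
Net: one phase inversion between the two reflected rays.
With one net inversion, constructive interference in reflection requires 2 n t = (m + ½) λ.
The fifth-smallest nonzero thickness corresponds to m = 4: t = (m + ½) λ / (2 n) = 4.50 × 672 / (2 × 2.35) = 643 nm.

643 nm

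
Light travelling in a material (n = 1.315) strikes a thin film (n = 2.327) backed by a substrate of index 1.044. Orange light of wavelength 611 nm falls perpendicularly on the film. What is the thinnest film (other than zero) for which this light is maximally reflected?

65.6 nm

Top surface (1.315 → 2.327): reflection off a higher-index medium gives a half-wave phase shift.
At the lower boundary (n = 2.327 to n = 1.044) the reflected ray undergoes no phase shift.
Exactly one π shift → a net half-wave offset.
For strong reflection here: 2 n t = (m + ½) λ.
Minimum at m = 0: t = λ / (4 n) = 611 / (4 × 2.327) = 65.6 nm.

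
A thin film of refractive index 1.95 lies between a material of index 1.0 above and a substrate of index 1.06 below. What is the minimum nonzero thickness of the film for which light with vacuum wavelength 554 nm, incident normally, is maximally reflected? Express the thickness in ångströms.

710 Å

Top surface (1.0 → 1.95): reflection off a higher-index medium gives a half-wave phase shift.
Bottom surface (1.95 → 1.06): reflection off a lower-index medium gives no phase shift.
Net: one phase inversion between the two reflected rays.
With one net inversion, constructive interference in reflection requires 2 n t = (m + ½) λ.
Minimum at m = 0: t = λ / (4 n) = 554 / (4 × 1.95) = 71.0 nm.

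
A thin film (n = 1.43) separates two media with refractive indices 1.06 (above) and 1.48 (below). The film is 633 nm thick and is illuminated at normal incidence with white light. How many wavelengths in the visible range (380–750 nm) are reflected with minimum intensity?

3

Ray reflecting at the top interface goes from n = 1.06 toward n = 1.43: a half-wave phase shift.
Bottom surface (1.43 → 1.48): reflection off a higher-index medium gives a half-wave phase shift.
The two reflections carry the same phase change, so no net offset.
So the condition for destructive reflection is 2 n t = (m + ½) λ.
λ = 2 n t / (m + ½) = 1810 / (m + ½) nm.
m=1: 1207 nm (IR); m=2: 724 nm (visible); m=3: 517 nm (visible); m=4: 402 nm (visible); m=5: 329 nm (UV).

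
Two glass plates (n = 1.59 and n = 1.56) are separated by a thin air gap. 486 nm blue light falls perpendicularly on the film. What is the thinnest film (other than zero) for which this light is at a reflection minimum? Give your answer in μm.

At the upper boundary (n = 1.59 to n = 1.0) the reflected ray undergoes no phase shift.
Ray reflecting at the bottom interface goes from n = 1.0 toward n = 1.56: a half-wave phase shift.
Net: one phase inversion between the two reflected rays.
With one net inversion, destructive interference in reflection requires 2 n t = m λ.
Minimum nonzero at m = 1: t = λ / (2 n) = 486 / (2 × 1.0) = 243 nm.

0.243 μm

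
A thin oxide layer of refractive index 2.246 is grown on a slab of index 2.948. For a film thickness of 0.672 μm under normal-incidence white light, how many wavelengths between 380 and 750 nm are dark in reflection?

4

Ray reflecting at the top interface goes from n = 1.0 toward n = 2.246: a half-wave phase shift.
Bottom surface (2.246 → 2.948): reflection off a higher-index medium gives a half-wave phase shift.
Net: no relative phase inversion (both shifts match).
So the condition for destructive reflection is 2 n t = (m + ½) λ.
λ = 2 n t / (m + ½) = 3019 / (m + ½) nm.
m=3: 862 nm (IR); m=4: 671 nm (visible); m=5: 549 nm (visible); m=6: 464 nm (visible); m=7: 402 nm (visible); m=8: 355 nm (UV).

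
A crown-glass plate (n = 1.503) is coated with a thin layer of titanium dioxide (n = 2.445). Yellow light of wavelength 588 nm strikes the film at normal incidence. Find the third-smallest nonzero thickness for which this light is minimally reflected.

At the upper boundary (n = 1.0 to n = 2.445) the reflected ray undergoes a half-wave phase shift.
At the lower boundary (n = 2.445 to n = 1.503) the reflected ray undergoes no phase shift.
The two reflections differ by half a wavelength.
For dark reflection here: 2 n t = m λ.
The third-smallest nonzero thickness corresponds to m = 3: t = m λ / (2 n) = 3.00 × 588 / (2 × 2.445) = 361 nm.

361 nm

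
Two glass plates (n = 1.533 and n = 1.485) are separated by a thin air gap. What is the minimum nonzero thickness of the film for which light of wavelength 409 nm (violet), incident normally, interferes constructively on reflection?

102 nm

At the upper boundary (n = 1.533 to n = 1.0) the reflected ray undergoes no phase shift.
Bottom surface (1.0 → 1.485): reflection off a higher-index medium gives a half-wave phase shift.
The two reflections differ by half a wavelength.
With one net inversion, constructive interference in reflection requires 2 n t = (m + ½) λ.
Minimum at m = 0: t = λ / (4 n) = 409 / (4 × 1.0) = 102 nm.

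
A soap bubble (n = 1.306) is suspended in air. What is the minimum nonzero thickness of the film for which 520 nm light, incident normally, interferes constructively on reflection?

At the upper boundary (n = 1.0 to n = 1.306) the reflected ray undergoes a half-wave phase shift.
At the lower boundary (n = 1.306 to n = 1.0) the reflected ray undergoes no phase shift.
The two reflections differ by half a wavelength.
For bright reflection here: 2 n t = (m + ½) λ.
Minimum at m = 0: t = λ / (4 n) = 520 / (4 × 1.306) = 99.5 nm.

99.5 nm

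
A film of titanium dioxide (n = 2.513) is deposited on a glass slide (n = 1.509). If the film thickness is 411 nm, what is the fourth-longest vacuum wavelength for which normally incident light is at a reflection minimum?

516 nm

Top surface (1.0 → 2.513): reflection off a higher-index medium gives a half-wave phase shift.
At the lower boundary (n = 2.513 to n = 1.509) the reflected ray undergoes no phase shift.
Exactly one π shift → a net half-wave offset.
So the condition for destructive reflection is 2 n t = m λ.
λ = 2 n t / m. The fourth-longest wavelength is m = 4: λ = 2 × 2.513 × 411 / 4.00 = 516 nm.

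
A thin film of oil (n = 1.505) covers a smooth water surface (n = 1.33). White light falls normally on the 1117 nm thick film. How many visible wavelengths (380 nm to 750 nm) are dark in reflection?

4

Ray reflecting at the top interface goes from n = 1.0 toward n = 1.505: a half-wave phase shift.
Bottom surface (1.505 → 1.33): reflection off a lower-index medium gives no phase shift.
Exactly one π shift → a net half-wave offset.
With one net inversion, destructive interference in reflection requires 2 n t = m λ.
λ = 2 n t / m = 3362 / m nm.
m=4: 841 nm (IR); m=5: 672 nm (visible); m=6: 560 nm (visible); m=7: 480 nm (visible); m=8: 420 nm (visible); m=9: 374 nm (UV).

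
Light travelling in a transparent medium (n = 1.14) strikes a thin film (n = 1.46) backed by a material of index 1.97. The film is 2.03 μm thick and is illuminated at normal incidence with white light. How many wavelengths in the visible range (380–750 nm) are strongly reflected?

Ray reflecting at the top interface goes from n = 1.14 toward n = 1.46: a half-wave phase shift.
Bottom surface (1.46 → 1.97): reflection off a higher-index medium gives a half-wave phase shift.
The two reflections carry the same phase change, so no net offset.
For bright reflection here: 2 n t = m λ.
λ = 2 n t / m = 5928 / m nm.
m=7: 847 nm (IR); m=8: 741 nm (visible); m=9: 659 nm (visible); m=10: 593 nm (visible); m=11: 539 nm (visible); m=12: 494 nm (visible); m=13: 456 nm (visible); m=14: 423 nm (visible); m=15: 395 nm (visible); m=16: 370 nm (UV).

8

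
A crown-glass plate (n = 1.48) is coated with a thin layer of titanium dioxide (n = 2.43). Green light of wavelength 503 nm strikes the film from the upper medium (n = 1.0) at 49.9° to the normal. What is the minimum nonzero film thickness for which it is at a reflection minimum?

At the upper boundary (n = 1.0 to n = 2.43) the reflected ray undergoes a half-wave phase shift.
At the lower boundary (n = 2.43 to n = 1.48) the reflected ray undergoes no phase shift.
The two reflections differ by half a wavelength.
So the condition for destructive reflection is 2 n t cos θ_r = m λ.
Snell's law: 1.0 sin 49.9° = 2.43 sin θ_r → sin θ_r = 0.315, cos θ_r = 0.949.
Minimum nonzero at m = 1: t = λ / (2 n cos θ_r) = 503 / (2 × 2.43 × 0.949) = 109 nm.

109 nm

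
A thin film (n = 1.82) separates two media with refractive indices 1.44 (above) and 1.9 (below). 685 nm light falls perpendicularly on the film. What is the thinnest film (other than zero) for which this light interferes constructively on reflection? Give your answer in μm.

0.188 μm

At the upper boundary (n = 1.44 to n = 1.82) the reflected ray undergoes a half-wave phase shift.
Bottom surface (1.82 → 1.9): reflection off a higher-index medium gives a half-wave phase shift.
Zero or two π shifts → no net half-wave offset.
With no net inversion, constructive interference in reflection requires 2 n t = m λ.
Minimum nonzero at m = 1: t = λ / (2 n) = 685 / (2 × 1.82) = 188 nm.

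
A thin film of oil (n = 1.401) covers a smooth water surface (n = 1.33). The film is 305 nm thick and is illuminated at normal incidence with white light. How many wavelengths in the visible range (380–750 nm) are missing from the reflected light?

1

At the upper boundary (n = 1.0 to n = 1.401) the reflected ray undergoes a half-wave phase shift.
Bottom surface (1.401 → 1.33): reflection off a lower-index medium gives no phase shift.
The two reflections differ by half a wavelength.
With one net inversion, destructive interference in reflection requires 2 n t = m λ.
λ = 2 n t / m = 855 / m nm.
m=1: 855 nm (IR); m=2: 427 nm (visible); m=3: 285 nm (UV).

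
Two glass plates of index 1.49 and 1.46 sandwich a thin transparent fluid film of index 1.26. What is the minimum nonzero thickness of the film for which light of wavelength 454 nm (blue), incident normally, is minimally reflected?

At the upper boundary (n = 1.49 to n = 1.26) the reflected ray undergoes no phase shift.
Ray reflecting at the bottom interface goes from n = 1.26 toward n = 1.46: a half-wave phase shift.
Exactly one π shift → a net half-wave offset.
For minimum reflection here: 2 n t = m λ.
Minimum nonzero at m = 1: t = λ / (2 n) = 454 / (2 × 1.26) = 180 nm.

180 nm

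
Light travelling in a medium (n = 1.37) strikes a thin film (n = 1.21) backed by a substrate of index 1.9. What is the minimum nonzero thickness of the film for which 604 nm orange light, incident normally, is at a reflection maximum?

125 nm

Ray reflecting at the top interface goes from n = 1.37 toward n = 1.21: no phase shift.
Bottom surface (1.21 → 1.9): reflection off a higher-index medium gives a half-wave phase shift.
Exactly one π shift → a net half-wave offset.
With one net inversion, constructive interference in reflection requires 2 n t = (m + ½) λ.
Minimum at m = 0: t = λ / (4 n) = 604 / (4 × 1.21) = 125 nm.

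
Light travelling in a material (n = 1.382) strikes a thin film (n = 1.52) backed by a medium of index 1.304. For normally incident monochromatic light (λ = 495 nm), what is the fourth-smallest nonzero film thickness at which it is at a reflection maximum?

Ray reflecting at the top interface goes from n = 1.382 toward n = 1.52: a half-wave phase shift.
Bottom surface (1.52 → 1.304): reflection off a lower-index medium gives no phase shift.
Net: one phase inversion between the two reflected rays.
With one net inversion, constructive interference in reflection requires 2 n t = (m + ½) λ.
The fourth-smallest nonzero thickness corresponds to m = 3: t = (m + ½) λ / (2 n) = 3.50 × 495 / (2 × 1.52) = 570 nm.

570 nm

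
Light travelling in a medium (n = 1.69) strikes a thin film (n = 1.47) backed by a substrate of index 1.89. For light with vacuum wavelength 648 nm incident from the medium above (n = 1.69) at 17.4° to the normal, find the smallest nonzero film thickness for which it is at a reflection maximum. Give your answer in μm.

At the upper boundary (n = 1.69 to n = 1.47) the reflected ray undergoes no phase shift.
At the lower boundary (n = 1.47 to n = 1.89) the reflected ray undergoes a half-wave phase shift.
The two reflections differ by half a wavelength.
For maximum reflection here: 2 n t cos θ_r = (m + ½) λ.
Snell's law: 1.69 sin 17.4° = 1.47 sin θ_r → sin θ_r = 0.344, cos θ_r = 0.939.
Minimum at m = 0: t = λ / (4 n cos θ_r) = 648 / (4 × 1.47 × 0.939) = 117 nm.

0.117 μm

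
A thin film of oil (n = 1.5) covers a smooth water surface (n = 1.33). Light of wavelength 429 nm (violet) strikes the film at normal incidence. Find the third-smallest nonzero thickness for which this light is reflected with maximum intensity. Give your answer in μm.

Ray reflecting at the top interface goes from n = 1.0 toward n = 1.5: a half-wave phase shift.
Bottom surface (1.5 → 1.33): reflection off a lower-index medium gives no phase shift.
The two reflections differ by half a wavelength.
For maximum reflection here: 2 n t = (m + ½) λ.
The third-smallest nonzero thickness corresponds to m = 2: t = (m + ½) λ / (2 n) = 2.50 × 429 / (2 × 1.5) = 358 nm.

0.358 μm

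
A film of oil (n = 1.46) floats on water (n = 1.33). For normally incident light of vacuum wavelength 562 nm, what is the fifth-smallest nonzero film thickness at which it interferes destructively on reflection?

At the upper boundary (n = 1.0 to n = 1.46) the reflected ray undergoes a half-wave phase shift.
At the lower boundary (n = 1.46 to n = 1.33) the reflected ray undergoes no phase shift.
Net: one phase inversion between the two reflected rays.
With one net inversion, destructive interference in reflection requires 2 n t = m λ.
The fifth-smallest nonzero thickness corresponds to m = 5: t = m λ / (2 n) = 5.00 × 562 / (2 × 1.46) = 962 nm.

962 nm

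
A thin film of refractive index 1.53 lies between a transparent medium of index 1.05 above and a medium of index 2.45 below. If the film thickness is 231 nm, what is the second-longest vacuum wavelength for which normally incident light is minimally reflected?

471 nm

Top surface (1.05 → 1.53): reflection off a higher-index medium gives a half-wave phase shift.
At the lower boundary (n = 1.53 to n = 2.45) the reflected ray undergoes a half-wave phase shift.
Zero or two π shifts → no net half-wave offset.
So the condition for destructive reflection is 2 n t = (m + ½) λ.
λ = 2 n t / (m + ½). The second-longest wavelength is m = 1: λ = 2 × 1.53 × 231 / 1.50 = 471 nm.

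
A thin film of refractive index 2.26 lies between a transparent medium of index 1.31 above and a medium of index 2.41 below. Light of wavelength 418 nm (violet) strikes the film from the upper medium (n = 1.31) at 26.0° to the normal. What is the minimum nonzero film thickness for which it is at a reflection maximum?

Ray reflecting at the top interface goes from n = 1.31 toward n = 2.26: a half-wave phase shift.
Bottom surface (2.26 → 2.41): reflection off a higher-index medium gives a half-wave phase shift.
Net: no relative phase inversion (both shifts match).
For bright reflection here: 2 n t cos θ_r = m λ.
Snell's law: 1.31 sin 26.0° = 2.26 sin θ_r → sin θ_r = 0.254, cos θ_r = 0.967.
Minimum nonzero at m = 1: t = λ / (2 n cos θ_r) = 418 / (2 × 2.26 × 0.967) = 95.6 nm.

95.6 nm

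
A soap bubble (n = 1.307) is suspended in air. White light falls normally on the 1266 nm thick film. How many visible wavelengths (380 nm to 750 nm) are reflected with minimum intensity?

Ray reflecting at the top interface goes from n = 1.0 toward n = 1.307: a half-wave phase shift.
Bottom surface (1.307 → 1.0): reflection off a lower-index medium gives no phase shift.
Net: one phase inversion between the two reflected rays.
So the condition for destructive reflection is 2 n t = m λ.
λ = 2 n t / m = 3309 / m nm.
m=4: 827 nm (IR); m=5: 662 nm (visible); m=6: 552 nm (visible); m=7: 473 nm (visible); m=8: 414 nm (visible); m=9: 368 nm (UV).

4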